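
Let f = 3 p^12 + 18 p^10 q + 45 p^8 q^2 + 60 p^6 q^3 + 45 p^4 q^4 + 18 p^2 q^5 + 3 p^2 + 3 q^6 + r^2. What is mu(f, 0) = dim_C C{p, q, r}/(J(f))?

5

The Hessian of f at 0 has rank 2. Corank 1: A-series; mu = 5 gives A_5.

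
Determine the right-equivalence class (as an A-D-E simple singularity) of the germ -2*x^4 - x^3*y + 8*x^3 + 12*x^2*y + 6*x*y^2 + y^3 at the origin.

E7

The Hessian of f at 0 is [[0, 0], [0, 0]] with rank 0, so corank 2. A Groebner basis of the Jacobian ideal J(f) in C{x,y} is {768*x^2 + 768*x*y + y^4 + 8*y^3 + 192*y^2, x^3 - 12*x^2 - 12*x*y - 3*y^2, x^2*y + 24*x^2 + 24*x*y + 6*y^2, -32*x^2 + x*y^2 - 32*x*y + y^3/6 - 8*y^2}; counting standard monomials gives mu = 7. Corank 2; j^3 = (2*x + y)^3 is a perfect cube, so E-series; the 4-jet and mu = 7 give E_7.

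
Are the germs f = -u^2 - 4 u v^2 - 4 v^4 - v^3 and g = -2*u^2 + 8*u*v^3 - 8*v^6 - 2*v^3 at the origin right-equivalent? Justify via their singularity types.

Yes.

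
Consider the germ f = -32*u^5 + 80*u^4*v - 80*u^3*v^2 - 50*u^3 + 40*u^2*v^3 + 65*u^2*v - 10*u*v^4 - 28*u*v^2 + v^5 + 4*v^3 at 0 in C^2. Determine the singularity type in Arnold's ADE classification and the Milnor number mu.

Type D6, Milnor number mu = 6.

The Hessian of f at 0 has rank 0. Corank 2; j^3 = -(2*u - v)*(5*u - 2*v)^2 has shape L^2 M (L != M), so D-series; mu = 6 gives D_6.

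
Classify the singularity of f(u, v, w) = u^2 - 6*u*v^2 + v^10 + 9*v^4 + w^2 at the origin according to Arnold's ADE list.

The Hessian of f at 0 has rank 2. Corank 1: A-series; mu = 9 gives A_9.

A_9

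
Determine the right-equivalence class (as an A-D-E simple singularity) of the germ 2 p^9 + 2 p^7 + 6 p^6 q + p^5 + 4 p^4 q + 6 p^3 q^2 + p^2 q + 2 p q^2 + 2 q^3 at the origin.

D_{4}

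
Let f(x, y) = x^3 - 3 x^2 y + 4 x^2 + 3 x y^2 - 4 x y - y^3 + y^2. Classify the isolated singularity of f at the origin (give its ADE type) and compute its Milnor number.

Type A2, Milnor number mu = 2.

The Hessian of f at 0 has rank 1. Corank 1: A-series; mu = 2 gives A_2.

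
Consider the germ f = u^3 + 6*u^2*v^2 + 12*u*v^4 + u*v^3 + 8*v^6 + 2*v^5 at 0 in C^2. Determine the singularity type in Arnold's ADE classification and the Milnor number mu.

Type E_7, Milnor number mu = 7.

The Hessian of f at 0 has rank 0. Corank 2; j^3 = u^3 is a perfect cube, so E-series; the 4-jet and mu = 7 give E_7.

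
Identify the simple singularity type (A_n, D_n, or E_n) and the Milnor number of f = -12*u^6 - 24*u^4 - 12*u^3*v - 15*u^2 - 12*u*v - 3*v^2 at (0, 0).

Type A_1, Milnor number mu = 1.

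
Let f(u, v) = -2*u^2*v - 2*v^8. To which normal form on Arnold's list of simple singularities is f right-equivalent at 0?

D_9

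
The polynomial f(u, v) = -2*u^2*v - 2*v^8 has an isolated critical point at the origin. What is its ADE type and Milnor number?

The Hessian of f at 0 has rank 0. Corank 2; j^3 = -2*u^2*v has shape L^2 M (L != M), so D-series; mu = 9 gives D_9.

Type D_9, Milnor number mu = 9.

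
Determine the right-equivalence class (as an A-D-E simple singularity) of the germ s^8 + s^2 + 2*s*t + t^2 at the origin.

The Hessian of f at 0 has rank 1. Corank 1: A-series; mu = 7 gives A_7.

A_7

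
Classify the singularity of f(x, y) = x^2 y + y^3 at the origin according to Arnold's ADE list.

D4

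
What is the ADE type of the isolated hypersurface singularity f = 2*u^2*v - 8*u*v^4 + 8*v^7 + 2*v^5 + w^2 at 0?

D6

The Hessian of f at 0 has rank 1. Corank 2; j^3 = 2*u^2*v has shape L^2 M (L != M), so D-series; mu = 6 gives D_6.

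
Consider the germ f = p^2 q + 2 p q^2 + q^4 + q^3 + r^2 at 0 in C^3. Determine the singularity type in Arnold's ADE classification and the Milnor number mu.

The Hessian of f at 0 has rank 1. Corank 2; j^3 = q*(p + q)^2 has shape L^2 M (L != M), so D-series; mu = 5 gives D_5.

Type D5, Milnor number mu = 5.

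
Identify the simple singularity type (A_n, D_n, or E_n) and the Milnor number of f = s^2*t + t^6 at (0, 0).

Type D_{7}, Milnor number mu = 7.

The Hessian of f at 0 is [[0, 0], [0, 0]] with rank 0, so corank 2. A Groebner basis of the Jacobian ideal J(f) in C{s,t} is {s^2/6 + t^5, s^3, s*t}; counting standard monomials gives mu = 7. Corank 2; j^3 = s^2*t has shape L^2 M (L != M), so D-series; mu = 7 gives D_7.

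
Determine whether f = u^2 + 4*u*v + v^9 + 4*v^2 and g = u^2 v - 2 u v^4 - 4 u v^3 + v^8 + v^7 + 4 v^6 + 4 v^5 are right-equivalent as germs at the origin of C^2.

No.

The Hessian of f at 0 has rank 1. Corank 1: A-series; mu = 8 gives A_8. The Hessian of g at 0 has rank 0. Corank 2; j^3 = u^2*v has shape L^2 M (L != M), so D-series; mu = 9 gives D_9. f is A_8 but g is D_9, hence not right-equivalent.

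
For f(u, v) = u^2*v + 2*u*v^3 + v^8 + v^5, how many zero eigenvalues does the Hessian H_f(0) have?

2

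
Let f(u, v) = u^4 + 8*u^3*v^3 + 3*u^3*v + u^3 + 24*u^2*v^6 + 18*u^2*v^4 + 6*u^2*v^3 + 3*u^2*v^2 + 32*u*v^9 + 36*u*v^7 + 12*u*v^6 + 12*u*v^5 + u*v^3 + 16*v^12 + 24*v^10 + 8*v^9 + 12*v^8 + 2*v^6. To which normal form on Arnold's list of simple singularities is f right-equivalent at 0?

The Hessian of f at 0 is [[0, 0], [0, 0]] with rank 0, so corank 2. A Groebner basis of the Jacobian ideal J(f) in C{u,v} is {3*u^2 + v^4 + v^3, u^3, u^2*v - u^2 - v^3/3, 2*u^2 + u*v^2 + 2*v^3/3}; counting standard monomials gives mu = 7. Corank 2; j^3 = u^3 is a perfect cube, so E-series; the 4-jet and mu = 7 give E_7.

E_7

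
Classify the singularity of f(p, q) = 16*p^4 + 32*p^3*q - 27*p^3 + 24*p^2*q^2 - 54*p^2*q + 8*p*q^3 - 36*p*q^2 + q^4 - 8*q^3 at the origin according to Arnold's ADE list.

E6

The Hessian of f at 0 is [[0, 0], [0, 0]] with rank 0, so corank 2. A Groebner basis of the Jacobian ideal J(f) in C{p,q} is {q^4, p*q^2 + 11*q^3/18, p^2 + 4*p*q/3 + 4*q^2/9}; counting standard monomials gives mu = 6. Corank 2; j^3 = -(3*p + 2*q)^3 is a perfect cube, so E-series; the 4-jet and mu = 6 give E_6.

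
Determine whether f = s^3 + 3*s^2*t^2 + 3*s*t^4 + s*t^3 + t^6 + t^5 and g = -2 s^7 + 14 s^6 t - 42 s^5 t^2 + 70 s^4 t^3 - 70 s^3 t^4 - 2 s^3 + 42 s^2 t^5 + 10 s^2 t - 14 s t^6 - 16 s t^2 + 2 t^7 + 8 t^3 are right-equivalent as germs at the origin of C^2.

The Hessian of f at 0 has rank 0. Corank 2; j^3 = s^3 is a perfect cube, so E-series; the 4-jet and mu = 7 give E_7. The Hessian of g at 0 has rank 0. Corank 2; j^3 = -2*(s - 2*t)^2*(s - t) has shape L^2 M (L != M), so D-series; mu = 8 gives D_8. f is E_7 but g is D_8, hence not right-equivalent.

No.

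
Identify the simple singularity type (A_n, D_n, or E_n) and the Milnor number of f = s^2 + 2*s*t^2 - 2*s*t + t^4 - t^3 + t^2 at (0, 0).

The Hessian of f at 0 has rank 1. Corank 1: A-series; mu = 2 gives A_2.

Type A_{2}, Milnor number mu = 2.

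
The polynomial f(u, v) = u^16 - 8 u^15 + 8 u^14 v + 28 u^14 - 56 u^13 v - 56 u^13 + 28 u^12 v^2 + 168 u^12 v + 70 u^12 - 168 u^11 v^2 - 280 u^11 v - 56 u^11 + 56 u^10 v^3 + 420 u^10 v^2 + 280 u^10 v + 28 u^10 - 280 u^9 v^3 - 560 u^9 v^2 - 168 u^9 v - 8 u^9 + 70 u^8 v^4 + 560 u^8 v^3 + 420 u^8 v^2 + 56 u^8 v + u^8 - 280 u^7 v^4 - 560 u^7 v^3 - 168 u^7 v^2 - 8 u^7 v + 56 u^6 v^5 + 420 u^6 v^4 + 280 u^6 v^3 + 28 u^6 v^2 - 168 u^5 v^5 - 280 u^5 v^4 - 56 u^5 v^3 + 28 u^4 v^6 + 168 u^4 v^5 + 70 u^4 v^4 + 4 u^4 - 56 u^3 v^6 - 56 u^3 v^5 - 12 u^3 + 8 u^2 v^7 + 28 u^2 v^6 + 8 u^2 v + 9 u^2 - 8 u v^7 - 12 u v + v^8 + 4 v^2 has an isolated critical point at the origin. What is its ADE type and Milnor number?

Type A_{7}, Milnor number mu = 7.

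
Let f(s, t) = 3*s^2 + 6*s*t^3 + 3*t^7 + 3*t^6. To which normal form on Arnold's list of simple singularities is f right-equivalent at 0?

A_{6}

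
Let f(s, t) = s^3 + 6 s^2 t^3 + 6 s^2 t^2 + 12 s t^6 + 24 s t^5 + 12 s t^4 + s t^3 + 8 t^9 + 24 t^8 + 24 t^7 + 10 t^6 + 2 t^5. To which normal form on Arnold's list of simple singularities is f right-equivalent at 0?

E_{7}

The Hessian of f at 0 has rank 0. Corank 2; j^3 = s^3 is a perfect cube, so E-series; the 4-jet and mu = 7 give E_7.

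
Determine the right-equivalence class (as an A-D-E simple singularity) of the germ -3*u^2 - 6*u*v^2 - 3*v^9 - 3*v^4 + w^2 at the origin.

The Hessian of f at 0 is [[-6, 0, 0], [0, 0, 0], [0, 0, 2]] with rank 2, so corank 1. A Groebner basis of the Jacobian ideal J(f) in C{u,v,w} is {u^4, u + v^2, w}; counting standard monomials gives mu = 8. Corank 1: A-series; mu = 8 gives A_8.

A_{8}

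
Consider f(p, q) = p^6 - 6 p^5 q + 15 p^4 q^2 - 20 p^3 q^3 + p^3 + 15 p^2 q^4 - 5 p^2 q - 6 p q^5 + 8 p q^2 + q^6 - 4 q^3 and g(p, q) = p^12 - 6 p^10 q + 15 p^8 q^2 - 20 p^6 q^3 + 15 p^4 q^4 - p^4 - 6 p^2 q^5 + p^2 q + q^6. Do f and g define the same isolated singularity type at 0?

The Hessian of f at 0 is [[0, 0], [0, 0]] with rank 0, so corank 2. A Groebner basis of the Jacobian ideal J(f) in C{p,q} is {-p*q/6 + q^5 + q^2/3, p*q^2 - 2*q^3, p^2 - 3*p*q + 2*q^2}; counting standard monomials gives mu = 7. Corank 2; j^3 = (p - 2*q)^2*(p - q) has shape L^2 M (L != M), so D-series; mu = 7 gives D_7. The Hessian of g at 0 is [[0, 0], [0, 0]] with rank 0, so corank 2. A Groebner basis of the Jacobian ideal J(g) in C{p,q} is {p^2/6 + q^5, p^3, p*q}; counting standard monomials gives mu = 7. Corank 2; j^3 = p^2*q has shape L^2 M (L != M), so D-series; mu = 7 gives D_7. Both have type D_7, hence right-equivalent.

Yes.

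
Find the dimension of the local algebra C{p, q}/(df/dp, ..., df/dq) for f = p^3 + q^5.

8

The Hessian of f at 0 has rank 0. Corank 2; j^3 = p^3 is a perfect cube, so E-series; the 5-jet and mu = 8 give E_8.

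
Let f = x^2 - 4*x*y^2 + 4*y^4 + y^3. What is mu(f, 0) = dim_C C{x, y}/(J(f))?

2

The Hessian of f at 0 has rank 1. Corank 1: A-series; mu = 2 gives A_2.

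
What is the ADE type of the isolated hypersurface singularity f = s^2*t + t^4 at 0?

D5

The Hessian of f at 0 is [[0, 0], [0, 0]] with rank 0, so corank 2. A Groebner basis of the Jacobian ideal J(f) in C{s,t} is {s^3, s^2/4 + t^3, s*t}; counting standard monomials gives mu = 5. Corank 2; j^3 = s^2*t has shape L^2 M (L != M), so D-series; mu = 5 gives D_5.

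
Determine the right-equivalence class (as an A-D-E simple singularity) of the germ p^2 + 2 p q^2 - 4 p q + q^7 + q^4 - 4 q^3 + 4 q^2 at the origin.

The Hessian of f at 0 has rank 1. Corank 1: A-series; mu = 6 gives A_6.

A_{6}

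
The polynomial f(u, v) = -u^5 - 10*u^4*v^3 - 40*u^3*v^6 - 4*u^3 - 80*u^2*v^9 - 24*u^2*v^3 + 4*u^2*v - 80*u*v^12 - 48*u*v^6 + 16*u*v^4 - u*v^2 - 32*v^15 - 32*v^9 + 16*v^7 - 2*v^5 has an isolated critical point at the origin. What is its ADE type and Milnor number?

Type D_{6}, Milnor number mu = 6.

The Hessian of f at 0 has rank 0. Corank 2; j^3 = -u*(2*u - v)^2 has shape L^2 M (L != M), so D-series; mu = 6 gives D_6.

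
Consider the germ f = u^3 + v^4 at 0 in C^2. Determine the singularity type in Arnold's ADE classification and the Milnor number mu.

Type E_{6}, Milnor number mu = 6.

The Hessian of f at 0 has rank 0. Corank 2; j^3 = u^3 is a perfect cube, so E-series; the 4-jet and mu = 6 give E_6.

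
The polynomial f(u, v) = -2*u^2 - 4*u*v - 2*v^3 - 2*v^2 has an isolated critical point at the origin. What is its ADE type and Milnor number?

Type A_{2}, Milnor number mu = 2.

The Hessian of f at 0 is [[-4, -4], [-4, -4]] with rank 1, so corank 1. A Groebner basis of the Jacobian ideal J(f) in C{u,v} is {v^2, u + v}; counting standard monomials gives mu = 2. Corank 1: A-series; mu = 2 gives A_2.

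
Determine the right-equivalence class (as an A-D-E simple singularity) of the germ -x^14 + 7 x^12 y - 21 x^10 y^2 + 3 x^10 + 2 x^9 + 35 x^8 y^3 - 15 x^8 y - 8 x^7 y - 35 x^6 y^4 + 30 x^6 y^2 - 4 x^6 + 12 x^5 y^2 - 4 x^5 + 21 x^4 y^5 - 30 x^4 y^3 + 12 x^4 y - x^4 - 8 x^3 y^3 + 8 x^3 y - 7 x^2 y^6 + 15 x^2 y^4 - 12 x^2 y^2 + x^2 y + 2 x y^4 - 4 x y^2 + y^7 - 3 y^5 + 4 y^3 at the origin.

D_6

The Hessian of f at 0 has rank 0. Corank 2; j^3 = y*(x - 2*y)^2 has shape L^2 M (L != M), so D-series; mu = 6 gives D_6.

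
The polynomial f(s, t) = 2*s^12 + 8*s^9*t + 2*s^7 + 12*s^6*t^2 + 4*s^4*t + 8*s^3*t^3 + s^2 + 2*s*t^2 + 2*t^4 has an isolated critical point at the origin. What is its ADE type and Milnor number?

Type A_{3}, Milnor number mu = 3.

The Hessian of f at 0 has rank 1. Corank 1: A-series; mu = 3 gives A_3.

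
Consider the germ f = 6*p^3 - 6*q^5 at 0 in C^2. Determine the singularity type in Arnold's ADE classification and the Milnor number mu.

Type E_8, Milnor number mu = 8.

The Hessian of f at 0 is [[0, 0], [0, 0]] with rank 0, so corank 2. A Groebner basis of the Jacobian ideal J(f) in C{p,q} is {q^4, p^2}; counting standard monomials gives mu = 8. Corank 2; j^3 = 6*p^3 is a perfect cube, so E-series; the 5-jet and mu = 8 give E_8.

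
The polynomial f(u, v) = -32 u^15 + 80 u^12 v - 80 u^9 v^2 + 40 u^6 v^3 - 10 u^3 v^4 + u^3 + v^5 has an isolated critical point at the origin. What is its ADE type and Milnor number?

The Hessian of f at 0 has rank 0. Corank 2; j^3 = u^3 is a perfect cube, so E-series; the 5-jet and mu = 8 give E_8.

Type E_8, Milnor number mu = 8.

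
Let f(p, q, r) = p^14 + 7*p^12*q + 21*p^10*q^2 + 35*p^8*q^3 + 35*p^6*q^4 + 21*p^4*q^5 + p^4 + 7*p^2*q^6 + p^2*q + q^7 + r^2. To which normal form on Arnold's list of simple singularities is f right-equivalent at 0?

D_8

The Hessian of f at 0 has rank 1. Corank 2; j^3 = p^2*q has shape L^2 M (L != M), so D-series; mu = 8 gives D_8.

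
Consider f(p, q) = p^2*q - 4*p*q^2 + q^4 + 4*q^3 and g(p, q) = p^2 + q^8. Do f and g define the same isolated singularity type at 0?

The Hessian of f at 0 has rank 0. Corank 2; j^3 = q*(p - 2*q)^2 has shape L^2 M (L != M), so D-series; mu = 5 gives D_5. The Hessian of g at 0 has rank 1. Corank 1: A-series; mu = 7 gives A_7. f is D_5 but g is A_7, hence not right-equivalent.

No.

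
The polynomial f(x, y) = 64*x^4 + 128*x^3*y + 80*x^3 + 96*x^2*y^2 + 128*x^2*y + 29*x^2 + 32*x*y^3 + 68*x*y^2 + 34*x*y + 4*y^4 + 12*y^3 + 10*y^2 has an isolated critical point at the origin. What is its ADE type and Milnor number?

Type A_{1}, Milnor number mu = 1.

The Hessian of f at 0 has rank 2. Corank 0: nondegenerate Morse point, so A_1.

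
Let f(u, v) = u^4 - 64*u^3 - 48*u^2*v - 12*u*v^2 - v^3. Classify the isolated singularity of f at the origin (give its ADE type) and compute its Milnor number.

Type E_6, Milnor number mu = 6.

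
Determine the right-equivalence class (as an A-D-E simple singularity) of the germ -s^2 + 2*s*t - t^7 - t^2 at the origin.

A_6

The Hessian of f at 0 has rank 1. Corank 1: A-series; mu = 6 gives A_6.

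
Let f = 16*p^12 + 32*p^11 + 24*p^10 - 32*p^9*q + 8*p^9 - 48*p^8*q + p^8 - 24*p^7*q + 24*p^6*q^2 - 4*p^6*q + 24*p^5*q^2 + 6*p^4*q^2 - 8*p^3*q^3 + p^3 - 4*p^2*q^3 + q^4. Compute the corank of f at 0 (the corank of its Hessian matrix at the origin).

2

The Hessian at 0 is [[0, 0], [0, 0]] of rank 0; hence corank 2.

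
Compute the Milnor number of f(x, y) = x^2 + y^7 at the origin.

The Hessian of f at 0 has rank 1. Corank 1: A-series; mu = 6 gives A_6.

6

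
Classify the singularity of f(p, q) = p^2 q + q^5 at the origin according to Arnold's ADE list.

D6

The Hessian of f at 0 has rank 0. Corank 2; j^3 = p^2*q has shape L^2 M (L != M), so D-series; mu = 6 gives D_6.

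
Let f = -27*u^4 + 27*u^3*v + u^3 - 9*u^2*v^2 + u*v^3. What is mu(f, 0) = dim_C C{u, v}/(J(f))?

7

The Hessian of f at 0 has rank 0. Corank 2; j^3 = u^3 is a perfect cube, so E-series; the 4-jet and mu = 7 give E_7.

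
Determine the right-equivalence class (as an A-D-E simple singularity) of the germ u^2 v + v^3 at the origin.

D4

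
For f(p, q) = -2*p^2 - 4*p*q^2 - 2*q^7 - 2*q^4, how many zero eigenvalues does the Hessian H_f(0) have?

Hessian at 0 has rank 1.

1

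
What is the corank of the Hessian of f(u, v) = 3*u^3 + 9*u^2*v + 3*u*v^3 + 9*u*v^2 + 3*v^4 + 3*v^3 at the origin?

Hessian at 0 has rank 0.

2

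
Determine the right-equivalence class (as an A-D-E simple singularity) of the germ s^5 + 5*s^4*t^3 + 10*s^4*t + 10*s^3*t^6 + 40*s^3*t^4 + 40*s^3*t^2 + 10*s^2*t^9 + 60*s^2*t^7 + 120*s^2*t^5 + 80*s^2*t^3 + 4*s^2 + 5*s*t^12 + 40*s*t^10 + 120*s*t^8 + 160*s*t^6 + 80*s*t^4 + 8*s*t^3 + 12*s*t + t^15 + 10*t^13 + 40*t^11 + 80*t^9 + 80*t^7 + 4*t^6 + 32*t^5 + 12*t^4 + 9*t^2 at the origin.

A_4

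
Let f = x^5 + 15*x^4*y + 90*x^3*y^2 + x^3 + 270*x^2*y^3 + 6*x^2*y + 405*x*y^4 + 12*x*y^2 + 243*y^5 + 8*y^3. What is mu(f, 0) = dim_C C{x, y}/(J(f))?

8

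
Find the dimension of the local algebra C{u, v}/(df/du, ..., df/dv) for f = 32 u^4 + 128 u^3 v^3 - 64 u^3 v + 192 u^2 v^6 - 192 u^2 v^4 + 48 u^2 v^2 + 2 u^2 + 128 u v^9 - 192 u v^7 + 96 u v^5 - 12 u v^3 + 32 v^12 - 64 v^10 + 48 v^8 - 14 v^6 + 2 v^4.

3

The Hessian of f at 0 has rank 1. Corank 1: A-series; mu = 3 gives A_3.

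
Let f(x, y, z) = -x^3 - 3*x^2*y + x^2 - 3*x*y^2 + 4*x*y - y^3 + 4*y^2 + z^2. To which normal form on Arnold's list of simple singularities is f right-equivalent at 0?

A2

The Hessian of f at 0 has rank 2. Corank 1: A-series; mu = 2 gives A_2.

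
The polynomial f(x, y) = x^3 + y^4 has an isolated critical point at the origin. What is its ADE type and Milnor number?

Type E_{6}, Milnor number mu = 6.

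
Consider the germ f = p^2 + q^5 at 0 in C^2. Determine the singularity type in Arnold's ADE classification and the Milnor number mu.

Type A_4, Milnor number mu = 4.

The Hessian of f at 0 is [[2, 0], [0, 0]] with rank 1, so corank 1. A Groebner basis of the Jacobian ideal J(f) in C{p,q} is {q^4, p}; counting standard monomials gives mu = 4. Corank 1: A-series; mu = 4 gives A_4.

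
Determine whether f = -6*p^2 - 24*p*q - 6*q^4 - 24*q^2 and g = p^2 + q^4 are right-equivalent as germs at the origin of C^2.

The Hessian of f at 0 has rank 1. Corank 1: A-series; mu = 3 gives A_3. The Hessian of g at 0 has rank 1. Corank 1: A-series; mu = 3 gives A_3. Both have type A_3, hence right-equivalent.

Yes.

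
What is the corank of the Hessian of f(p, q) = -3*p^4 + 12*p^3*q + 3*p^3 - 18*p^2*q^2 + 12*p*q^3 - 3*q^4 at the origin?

2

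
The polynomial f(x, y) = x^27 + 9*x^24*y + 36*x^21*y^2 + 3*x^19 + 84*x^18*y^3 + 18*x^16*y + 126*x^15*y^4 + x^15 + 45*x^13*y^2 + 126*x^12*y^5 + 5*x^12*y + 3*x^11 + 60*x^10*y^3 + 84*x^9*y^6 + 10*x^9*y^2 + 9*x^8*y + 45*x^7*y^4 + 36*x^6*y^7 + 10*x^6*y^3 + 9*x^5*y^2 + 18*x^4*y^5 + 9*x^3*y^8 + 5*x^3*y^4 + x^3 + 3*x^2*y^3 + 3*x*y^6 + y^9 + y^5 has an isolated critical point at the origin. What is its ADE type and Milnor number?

The Hessian of f at 0 has rank 0. Corank 2; j^3 = x^3 is a perfect cube, so E-series; the 5-jet and mu = 8 give E_8.

Type E_8, Milnor number mu = 8.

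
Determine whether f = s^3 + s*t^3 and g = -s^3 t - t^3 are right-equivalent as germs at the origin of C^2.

The Hessian of f at 0 has rank 0. Corank 2; j^3 = s^3 is a perfect cube, so E-series; the 4-jet and mu = 7 give E_7. The Hessian of g at 0 has rank 0. Corank 2; j^3 = -t^3 is a perfect cube, so E-series; the 4-jet and mu = 7 give E_7. Both have type E_7, hence right-equivalent.

Yes.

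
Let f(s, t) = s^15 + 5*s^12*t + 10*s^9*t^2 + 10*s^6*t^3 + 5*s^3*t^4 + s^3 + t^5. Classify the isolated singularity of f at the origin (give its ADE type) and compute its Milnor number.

The Hessian of f at 0 has rank 0. Corank 2; j^3 = s^3 is a perfect cube, so E-series; the 5-jet and mu = 8 give E_8.

Type E_8, Milnor number mu = 8.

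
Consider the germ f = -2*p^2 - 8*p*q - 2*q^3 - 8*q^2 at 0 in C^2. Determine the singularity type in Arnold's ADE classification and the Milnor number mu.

The Hessian of f at 0 has rank 1. Corank 1: A-series; mu = 2 gives A_2.

Type A2, Milnor number mu = 2.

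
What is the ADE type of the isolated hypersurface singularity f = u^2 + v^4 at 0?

A_{3}

The Hessian of f at 0 is [[2, 0], [0, 0]] with rank 1, so corank 1. A Groebner basis of the Jacobian ideal J(f) in C{u,v} is {v^3, u}; counting standard monomials gives mu = 3. Corank 1: A-series; mu = 3 gives A_3.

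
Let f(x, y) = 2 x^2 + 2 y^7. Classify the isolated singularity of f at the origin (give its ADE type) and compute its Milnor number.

The Hessian of f at 0 is [[4, 0], [0, 0]] with rank 1, so corank 1. A Groebner basis of the Jacobian ideal J(f) in C{x,y} is {y^6, x}; counting standard monomials gives mu = 6. Corank 1: A-series; mu = 6 gives A_6.

Type A6, Milnor number mu = 6.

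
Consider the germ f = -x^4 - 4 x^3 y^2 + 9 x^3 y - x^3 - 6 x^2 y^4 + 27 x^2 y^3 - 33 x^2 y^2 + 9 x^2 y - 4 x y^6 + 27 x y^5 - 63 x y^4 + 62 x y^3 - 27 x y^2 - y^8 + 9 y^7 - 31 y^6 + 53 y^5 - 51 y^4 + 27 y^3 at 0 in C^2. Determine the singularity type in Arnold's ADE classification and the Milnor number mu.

Type E7, Milnor number mu = 7.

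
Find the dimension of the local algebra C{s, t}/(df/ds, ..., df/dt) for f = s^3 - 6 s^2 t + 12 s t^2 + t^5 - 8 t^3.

8

The Hessian of f at 0 has rank 0. Corank 2; j^3 = (s - 2*t)^3 is a perfect cube, so E-series; the 5-jet and mu = 8 give E_8.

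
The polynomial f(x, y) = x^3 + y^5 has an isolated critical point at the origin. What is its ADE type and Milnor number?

The Hessian of f at 0 has rank 0. Corank 2; j^3 = x^3 is a perfect cube, so E-series; the 5-jet and mu = 8 give E_8.

Type E_{8}, Milnor number mu = 8.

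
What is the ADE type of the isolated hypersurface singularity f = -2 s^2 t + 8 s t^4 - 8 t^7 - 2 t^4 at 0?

The Hessian of f at 0 is [[0, 0], [0, 0]] with rank 0, so corank 2. A Groebner basis of the Jacobian ideal J(f) in C{s,t} is {s^3, s^2/4 + t^3, s*t}; counting standard monomials gives mu = 5. Corank 2; j^3 = -2*s^2*t has shape L^2 M (L != M), so D-series; mu = 5 gives D_5.

D5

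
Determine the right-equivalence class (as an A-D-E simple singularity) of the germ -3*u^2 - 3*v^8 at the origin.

The Hessian of f at 0 has rank 1. Corank 1: A-series; mu = 7 gives A_7.

A7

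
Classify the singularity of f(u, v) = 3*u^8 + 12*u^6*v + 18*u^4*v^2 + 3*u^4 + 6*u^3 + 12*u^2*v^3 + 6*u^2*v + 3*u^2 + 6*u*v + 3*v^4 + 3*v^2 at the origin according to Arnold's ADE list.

The Hessian of f at 0 has rank 1. Corank 1: A-series; mu = 3 gives A_3.

A_3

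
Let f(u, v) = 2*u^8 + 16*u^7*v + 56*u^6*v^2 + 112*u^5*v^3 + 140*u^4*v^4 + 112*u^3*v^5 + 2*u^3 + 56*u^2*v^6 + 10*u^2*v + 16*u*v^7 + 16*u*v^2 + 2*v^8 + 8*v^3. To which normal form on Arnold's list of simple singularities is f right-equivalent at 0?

The Hessian of f at 0 has rank 0. Corank 2; j^3 = 2*(u + v)*(u + 2*v)^2 has shape L^2 M (L != M), so D-series; mu = 9 gives D_9.

D_{9}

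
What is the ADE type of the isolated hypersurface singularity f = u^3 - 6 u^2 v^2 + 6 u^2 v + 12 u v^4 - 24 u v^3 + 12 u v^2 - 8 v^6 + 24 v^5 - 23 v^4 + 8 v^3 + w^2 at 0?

E_{6}

The Hessian of f at 0 has rank 1. Corank 2; j^3 = (u + 2*v)^3 is a perfect cube, so E-series; the 4-jet and mu = 6 give E_6.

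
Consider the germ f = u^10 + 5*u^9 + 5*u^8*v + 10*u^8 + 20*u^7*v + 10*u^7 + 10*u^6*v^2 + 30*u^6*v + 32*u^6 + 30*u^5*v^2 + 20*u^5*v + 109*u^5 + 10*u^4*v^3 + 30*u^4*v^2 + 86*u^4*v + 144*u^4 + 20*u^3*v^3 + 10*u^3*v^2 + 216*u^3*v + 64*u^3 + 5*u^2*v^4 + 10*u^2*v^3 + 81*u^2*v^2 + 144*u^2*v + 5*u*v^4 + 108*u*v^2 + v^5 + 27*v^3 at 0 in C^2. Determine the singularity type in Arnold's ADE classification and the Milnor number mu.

Type E_{8}, Milnor number mu = 8.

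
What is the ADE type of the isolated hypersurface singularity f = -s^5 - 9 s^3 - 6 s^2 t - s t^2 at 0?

D_{6}

The Hessian of f at 0 has rank 0. Corank 2; j^3 = -s*(3*s + t)^2 has shape L^2 M (L != M), so D-series; mu = 6 gives D_6.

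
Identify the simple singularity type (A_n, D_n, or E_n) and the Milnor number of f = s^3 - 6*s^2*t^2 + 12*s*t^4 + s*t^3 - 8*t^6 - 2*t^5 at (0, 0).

The Hessian of f at 0 has rank 0. Corank 2; j^3 = s^3 is a perfect cube, so E-series; the 4-jet and mu = 7 give E_7.

Type E_{7}, Milnor number mu = 7.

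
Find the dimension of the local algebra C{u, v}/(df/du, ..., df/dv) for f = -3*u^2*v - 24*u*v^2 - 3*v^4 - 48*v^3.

5

The Hessian of f at 0 is [[0, 0], [0, 0]] with rank 0, so corank 2. A Groebner basis of the Jacobian ideal J(f) in C{u,v} is {u^3 - 16*u^2 + 256*v^2, u^2/4 + v^3 - 4*v^2, u*v + 4*v^2}; counting standard monomials gives mu = 5. Corank 2; j^3 = -3*v*(u + 4*v)^2 has shape L^2 M (L != M), so D-series; mu = 5 gives D_5.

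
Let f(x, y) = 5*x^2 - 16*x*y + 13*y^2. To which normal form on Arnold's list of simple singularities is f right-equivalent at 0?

The Hessian of f at 0 is [[10, -16], [-16, 26]] with rank 2, so corank 0. A Groebner basis of the Jacobian ideal J(f) in C{x,y} is {x, y}; counting standard monomials gives mu = 1. Corank 0: nondegenerate Morse point, so A_1.

A1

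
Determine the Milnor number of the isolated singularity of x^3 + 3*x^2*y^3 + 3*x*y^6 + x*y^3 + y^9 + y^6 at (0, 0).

7

The Hessian of f at 0 is [[0, 0], [0, 0]] with rank 0, so corank 2. A Groebner basis of the Jacobian ideal J(f) in C{x,y} is {x^3, x*y^2, 3*x^2 + y^3}; counting standard monomials gives mu = 7. Corank 2; j^3 = x^3 is a perfect cube, so E-series; the 4-jet and mu = 7 give E_7.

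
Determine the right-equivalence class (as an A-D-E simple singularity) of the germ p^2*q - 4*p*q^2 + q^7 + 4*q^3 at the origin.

D_8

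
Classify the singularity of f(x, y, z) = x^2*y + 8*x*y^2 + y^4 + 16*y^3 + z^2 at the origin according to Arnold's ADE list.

The Hessian of f at 0 is [[0, 0, 0], [0, 0, 0], [0, 0, 2]] with rank 1, so corank 2. A Groebner basis of the Jacobian ideal J(f) in C{x,y,z} is {x^3 - 16*x^2 + 256*y^2, x^2/4 + y^3 - 4*y^2, x*y + 4*y^2, z}; counting standard monomials gives mu = 5. Corank 2; j^3 = y*(x + 4*y)^2 has shape L^2 M (L != M), so D-series; mu = 5 gives D_5.

D_5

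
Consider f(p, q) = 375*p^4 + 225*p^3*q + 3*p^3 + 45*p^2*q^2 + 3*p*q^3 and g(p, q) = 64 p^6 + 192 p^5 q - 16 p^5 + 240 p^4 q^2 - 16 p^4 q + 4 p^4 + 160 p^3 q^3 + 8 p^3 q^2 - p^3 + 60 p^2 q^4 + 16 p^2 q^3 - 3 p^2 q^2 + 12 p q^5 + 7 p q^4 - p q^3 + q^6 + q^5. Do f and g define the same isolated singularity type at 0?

The Hessian of f at 0 is [[0, 0], [0, 0]] with rank 0, so corank 2. A Groebner basis of the Jacobian ideal J(f) in C{p,q} is {3*p^2/25 + q^4 + q^3/25, p^3, p^2*q - p^2/25 - q^3/75, 2*p^2/5 + p*q^2 + 2*q^3/15}; counting standard monomials gives mu = 7. Corank 2; j^3 = 3*p^3 is a perfect cube, so E-series; the 4-jet and mu = 7 give E_7. The Hessian of g at 0 is [[0, 0], [0, 0]] with rank 0, so corank 2. A Groebner basis of the Jacobian ideal J(g) in C{p,q} is {3*p^2/7 + q^4 + q^3/7, p^3, p^2*q - p^2/7 - q^3/21, p^2 + p*q^2 + q^3/3}; counting standard monomials gives mu = 7. Corank 2; j^3 = -p^3 is a perfect cube, so E-series; the 4-jet and mu = 7 give E_7. Both have type E_7, hence right-equivalent.

Yes.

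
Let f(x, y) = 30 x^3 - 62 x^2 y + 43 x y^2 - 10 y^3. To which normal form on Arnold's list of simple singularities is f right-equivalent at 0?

The Hessian of f at 0 has rank 0. Corank 2; j^3 = (3*x - 2*y)*(10*x^2 - 14*x*y + 5*y^2) splits into three distinct lines over C (the quadratic factor has nonzero discriminant), so D_4.

D4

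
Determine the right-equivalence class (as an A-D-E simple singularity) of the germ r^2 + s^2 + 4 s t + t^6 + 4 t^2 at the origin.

A_{5}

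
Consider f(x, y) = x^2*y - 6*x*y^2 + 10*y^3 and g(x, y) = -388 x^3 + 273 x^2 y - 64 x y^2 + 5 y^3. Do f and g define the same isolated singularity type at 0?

Yes.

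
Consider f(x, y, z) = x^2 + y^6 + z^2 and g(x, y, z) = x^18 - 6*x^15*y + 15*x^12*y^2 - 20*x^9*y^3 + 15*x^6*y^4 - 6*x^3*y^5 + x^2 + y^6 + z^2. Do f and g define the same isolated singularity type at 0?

The Hessian of f at 0 is [[2, 0, 0], [0, 0, 0], [0, 0, 2]] with rank 2, so corank 1. A Groebner basis of the Jacobian ideal J(f) in C{x,y,z} is {y^5, x, z}; counting standard monomials gives mu = 5. Corank 1: A-series; mu = 5 gives A_5. The Hessian of g at 0 is [[2, 0, 0], [0, 0, 0], [0, 0, 2]] with rank 2, so corank 1. A Groebner basis of the Jacobian ideal J(g) in C{x,y,z} is {y^5, x, z}; counting standard monomials gives mu = 5. Corank 1: A-series; mu = 5 gives A_5. Both have type A_5, hence right-equivalent.

Yes.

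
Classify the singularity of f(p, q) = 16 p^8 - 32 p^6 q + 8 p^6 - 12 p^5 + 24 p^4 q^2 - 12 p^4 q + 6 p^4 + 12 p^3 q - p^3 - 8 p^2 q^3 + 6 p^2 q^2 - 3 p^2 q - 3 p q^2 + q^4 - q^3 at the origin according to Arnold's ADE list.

The Hessian of f at 0 has rank 0. Corank 2; j^3 = -(p + q)^3 is a perfect cube, so E-series; the 4-jet and mu = 6 give E_6.

E6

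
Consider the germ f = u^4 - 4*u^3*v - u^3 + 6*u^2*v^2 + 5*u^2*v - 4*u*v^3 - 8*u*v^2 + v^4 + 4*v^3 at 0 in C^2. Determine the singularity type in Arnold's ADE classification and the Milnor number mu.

The Hessian of f at 0 has rank 0. Corank 2; j^3 = -(u - 2*v)^2*(u - v) has shape L^2 M (L != M), so D-series; mu = 5 gives D_5.

Type D_5, Milnor number mu = 5.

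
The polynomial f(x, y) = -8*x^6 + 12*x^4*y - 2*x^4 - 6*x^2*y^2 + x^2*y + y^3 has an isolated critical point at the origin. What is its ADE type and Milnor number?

The Hessian of f at 0 is [[0, 0], [0, 0]] with rank 0, so corank 2. A Groebner basis of the Jacobian ideal J(f) in C{x,y} is {y^3, x^2 + 3*y^2, x*y}; counting standard monomials gives mu = 4. Corank 2; j^3 = y*(x^2 + y^2) splits into three distinct lines over C (the quadratic factor has nonzero discriminant), so D_4.

Type D4, Milnor number mu = 4.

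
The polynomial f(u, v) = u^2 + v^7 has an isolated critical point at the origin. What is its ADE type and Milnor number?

Type A6, Milnor number mu = 6.

The Hessian of f at 0 has rank 1. Corank 1: A-series; mu = 6 gives A_6.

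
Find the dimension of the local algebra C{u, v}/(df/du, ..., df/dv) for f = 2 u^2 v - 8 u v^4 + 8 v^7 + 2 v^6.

7

The Hessian of f at 0 is [[0, 0], [0, 0]] with rank 0, so corank 2. A Groebner basis of the Jacobian ideal J(f) in C{u,v} is {-u*v/2 + v^4, u^3, u^2*v, u^2/3 + u*v^2}; counting standard monomials gives mu = 7. Corank 2; j^3 = 2*u^2*v has shape L^2 M (L != M), so D-series; mu = 7 gives D_7.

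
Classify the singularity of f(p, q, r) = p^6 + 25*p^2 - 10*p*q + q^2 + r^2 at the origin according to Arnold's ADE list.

A5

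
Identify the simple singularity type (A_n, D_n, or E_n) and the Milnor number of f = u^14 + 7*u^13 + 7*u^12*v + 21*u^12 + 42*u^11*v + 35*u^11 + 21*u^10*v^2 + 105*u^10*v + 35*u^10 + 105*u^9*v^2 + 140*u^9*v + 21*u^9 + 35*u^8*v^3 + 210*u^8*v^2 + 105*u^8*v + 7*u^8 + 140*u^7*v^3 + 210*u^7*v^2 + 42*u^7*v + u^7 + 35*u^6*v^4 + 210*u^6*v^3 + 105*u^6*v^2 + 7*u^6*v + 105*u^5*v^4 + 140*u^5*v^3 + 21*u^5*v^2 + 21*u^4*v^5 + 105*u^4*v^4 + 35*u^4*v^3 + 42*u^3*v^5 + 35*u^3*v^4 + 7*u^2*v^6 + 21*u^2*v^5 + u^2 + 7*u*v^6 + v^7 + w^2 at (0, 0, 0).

The Hessian of f at 0 is [[2, 0, 0], [0, 0, 0], [0, 0, 2]] with rank 2, so corank 1. A Groebner basis of the Jacobian ideal J(f) in C{u,v,w} is {v^6, u, w}; counting standard monomials gives mu = 6. Corank 1: A-series; mu = 6 gives A_6.

Type A6, Milnor number mu = 6.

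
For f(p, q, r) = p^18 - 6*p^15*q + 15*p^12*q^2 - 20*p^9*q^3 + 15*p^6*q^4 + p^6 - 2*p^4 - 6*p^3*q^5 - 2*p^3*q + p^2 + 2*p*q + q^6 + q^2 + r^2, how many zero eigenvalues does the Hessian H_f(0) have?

1

Hessian at 0 has rank 2.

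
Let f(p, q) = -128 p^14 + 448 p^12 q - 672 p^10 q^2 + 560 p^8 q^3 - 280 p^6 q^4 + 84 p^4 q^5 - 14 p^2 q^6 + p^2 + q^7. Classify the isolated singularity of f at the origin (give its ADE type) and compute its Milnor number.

Type A6, Milnor number mu = 6.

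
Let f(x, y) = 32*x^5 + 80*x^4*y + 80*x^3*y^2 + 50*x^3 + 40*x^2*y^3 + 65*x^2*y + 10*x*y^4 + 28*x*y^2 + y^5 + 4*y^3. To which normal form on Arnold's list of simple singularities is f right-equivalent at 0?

The Hessian of f at 0 is [[0, 0], [0, 0]] with rank 0, so corank 2. A Groebner basis of the Jacobian ideal J(f) in C{x,y} is {-625*x*y/2 + y^4 - 125*y^2, x*y^2 + 2*y^3/5, x^2 + 9*x*y/10 + y^2/5}; counting standard monomials gives mu = 6. Corank 2; j^3 = (2*x + y)*(5*x + 2*y)^2 has shape L^2 M (L != M), so D-series; mu = 6 gives D_6.

D6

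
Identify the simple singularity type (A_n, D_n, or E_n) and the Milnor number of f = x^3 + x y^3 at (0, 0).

The Hessian of f at 0 is [[0, 0], [0, 0]] with rank 0, so corank 2. A Groebner basis of the Jacobian ideal J(f) in C{x,y} is {x^3, x*y^2, 3*x^2 + y^3}; counting standard monomials gives mu = 7. Corank 2; j^3 = x^3 is a perfect cube, so E-series; the 4-jet and mu = 7 give E_7.

Type E7, Milnor number mu = 7.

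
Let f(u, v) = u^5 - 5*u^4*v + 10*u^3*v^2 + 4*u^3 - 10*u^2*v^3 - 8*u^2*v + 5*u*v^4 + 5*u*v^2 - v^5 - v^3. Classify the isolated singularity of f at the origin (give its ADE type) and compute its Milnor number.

The Hessian of f at 0 is [[0, 0], [0, 0]] with rank 0, so corank 2. A Groebner basis of the Jacobian ideal J(f) in C{u,v} is {32*u*v/5 + v^4 - 16*v^2/5, u*v^2 - v^3/2, u^2 - 3*u*v/2 + v^2/2}; counting standard monomials gives mu = 6. Corank 2; j^3 = (u - v)*(2*u - v)^2 has shape L^2 M (L != M), so D-series; mu = 6 gives D_6.

Type D6, Milnor number mu = 6.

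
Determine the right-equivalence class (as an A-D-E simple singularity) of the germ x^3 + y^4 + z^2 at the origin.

The Hessian of f at 0 is [[0, 0, 0], [0, 0, 0], [0, 0, 2]] with rank 1, so corank 2. A Groebner basis of the Jacobian ideal J(f) in C{x,y,z} is {y^3, x^2, z}; counting standard monomials gives mu = 6. Corank 2; j^3 = x^3 is a perfect cube, so E-series; the 4-jet and mu = 6 give E_6.

E_{6}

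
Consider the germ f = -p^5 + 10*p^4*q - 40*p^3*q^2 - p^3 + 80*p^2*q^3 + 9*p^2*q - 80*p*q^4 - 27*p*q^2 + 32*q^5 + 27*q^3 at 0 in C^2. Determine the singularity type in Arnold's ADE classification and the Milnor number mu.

The Hessian of f at 0 is [[0, 0], [0, 0]] with rank 0, so corank 2. A Groebner basis of the Jacobian ideal J(f) in C{p,q} is {q^5, p*q^3 - 11*q^4/4, p^2 - 6*p*q + 9*q^2}; counting standard monomials gives mu = 8. Corank 2; j^3 = -(p - 3*q)^3 is a perfect cube, so E-series; the 5-jet and mu = 8 give E_8.

Type E8, Milnor number mu = 8.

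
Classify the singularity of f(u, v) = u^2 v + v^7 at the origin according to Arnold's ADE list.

The Hessian of f at 0 is [[0, 0], [0, 0]] with rank 0, so corank 2. A Groebner basis of the Jacobian ideal J(f) in C{u,v} is {u^2/7 + v^6, u^3, u*v}; counting standard monomials gives mu = 8. Corank 2; j^3 = u^2*v has shape L^2 M (L != M), so D-series; mu = 8 gives D_8.

D_8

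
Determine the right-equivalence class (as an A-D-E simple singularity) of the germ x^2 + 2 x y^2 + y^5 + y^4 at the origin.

The Hessian of f at 0 has rank 1. Corank 1: A-series; mu = 4 gives A_4.

A4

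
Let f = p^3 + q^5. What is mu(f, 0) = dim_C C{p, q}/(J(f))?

The Hessian of f at 0 has rank 0. Corank 2; j^3 = p^3 is a perfect cube, so E-series; the 5-jet and mu = 8 give E_8.

8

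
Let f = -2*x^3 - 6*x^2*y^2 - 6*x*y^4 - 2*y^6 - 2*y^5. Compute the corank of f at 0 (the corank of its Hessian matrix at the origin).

Hessian at 0 has rank 0.

2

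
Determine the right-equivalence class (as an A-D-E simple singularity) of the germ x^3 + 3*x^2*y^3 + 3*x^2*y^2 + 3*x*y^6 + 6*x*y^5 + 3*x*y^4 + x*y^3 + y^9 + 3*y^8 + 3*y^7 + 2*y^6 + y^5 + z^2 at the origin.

The Hessian of f at 0 is [[0, 0, 0], [0, 0, 0], [0, 0, 2]] with rank 1, so corank 2. A Groebner basis of the Jacobian ideal J(f) in C{x,y,z} is {-x^2 + y^4 - y^3/3, x^3, x^2*y + x^2/3 + y^3/9, x^2 + x*y^2 + y^3/3, z}; counting standard monomials gives mu = 7. Corank 2; j^3 = x^3 is a perfect cube, so E-series; the 4-jet and mu = 7 give E_7.

E_7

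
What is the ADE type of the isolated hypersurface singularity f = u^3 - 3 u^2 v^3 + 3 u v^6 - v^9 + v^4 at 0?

The Hessian of f at 0 has rank 0. Corank 2; j^3 = u^3 is a perfect cube, so E-series; the 4-jet and mu = 6 give E_6.

E_6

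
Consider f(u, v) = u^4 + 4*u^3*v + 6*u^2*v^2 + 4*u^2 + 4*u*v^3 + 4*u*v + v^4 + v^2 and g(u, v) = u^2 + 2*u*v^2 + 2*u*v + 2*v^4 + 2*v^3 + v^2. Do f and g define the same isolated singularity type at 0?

Yes.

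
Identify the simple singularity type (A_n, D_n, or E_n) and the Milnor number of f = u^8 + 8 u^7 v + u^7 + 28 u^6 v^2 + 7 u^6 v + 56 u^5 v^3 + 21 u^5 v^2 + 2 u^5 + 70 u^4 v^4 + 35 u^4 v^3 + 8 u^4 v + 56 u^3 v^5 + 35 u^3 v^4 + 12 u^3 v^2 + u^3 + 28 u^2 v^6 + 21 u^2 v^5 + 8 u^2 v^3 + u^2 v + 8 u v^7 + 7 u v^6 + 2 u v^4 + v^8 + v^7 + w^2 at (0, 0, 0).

Type D9, Milnor number mu = 9.

The Hessian of f at 0 has rank 1. Corank 2; j^3 = u^2*(u + v) has shape L^2 M (L != M), so D-series; mu = 9 gives D_9.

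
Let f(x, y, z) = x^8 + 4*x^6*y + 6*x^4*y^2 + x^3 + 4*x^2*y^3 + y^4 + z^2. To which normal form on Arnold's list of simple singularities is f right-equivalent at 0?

E6

The Hessian of f at 0 has rank 1. Corank 2; j^3 = x^3 is a perfect cube, so E-series; the 4-jet and mu = 6 give E_6.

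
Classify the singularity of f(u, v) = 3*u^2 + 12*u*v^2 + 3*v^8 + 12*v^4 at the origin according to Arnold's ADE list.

The Hessian of f at 0 is [[6, 0], [0, 0]] with rank 1, so corank 1. A Groebner basis of the Jacobian ideal J(f) in C{u,v} is {u^4, u^3*v, u/2 + v^2}; counting standard monomials gives mu = 7. Corank 1: A-series; mu = 7 gives A_7.

A7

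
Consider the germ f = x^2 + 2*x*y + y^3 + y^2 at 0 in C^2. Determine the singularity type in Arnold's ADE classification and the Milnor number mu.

Type A_{2}, Milnor number mu = 2.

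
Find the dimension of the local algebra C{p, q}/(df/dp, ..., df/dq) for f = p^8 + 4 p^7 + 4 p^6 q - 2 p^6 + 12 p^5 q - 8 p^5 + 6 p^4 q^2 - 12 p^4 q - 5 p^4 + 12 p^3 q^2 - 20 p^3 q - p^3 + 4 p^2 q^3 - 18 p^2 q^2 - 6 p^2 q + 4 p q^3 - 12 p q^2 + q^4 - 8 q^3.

6

The Hessian of f at 0 has rank 0. Corank 2; j^3 = -(p + 2*q)^3 is a perfect cube, so E-series; the 4-jet and mu = 6 give E_6.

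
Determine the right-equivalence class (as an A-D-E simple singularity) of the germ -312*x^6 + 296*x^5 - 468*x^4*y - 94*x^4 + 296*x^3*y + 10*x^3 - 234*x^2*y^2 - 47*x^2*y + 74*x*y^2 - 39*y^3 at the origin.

The Hessian of f at 0 has rank 0. Corank 2; j^3 = (2*x - 3*y)*(5*x^2 - 16*x*y + 13*y^2) splits into three distinct lines over C (the quadratic factor has nonzero discriminant), so D_4.

D_{4}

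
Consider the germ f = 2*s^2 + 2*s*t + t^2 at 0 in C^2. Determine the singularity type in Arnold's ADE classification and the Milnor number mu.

Type A_1, Milnor number mu = 1.

The Hessian of f at 0 is [[4, 2], [2, 2]] with rank 2, so corank 0. A Groebner basis of the Jacobian ideal J(f) in C{s,t} is {s, t}; counting standard monomials gives mu = 1. Corank 0: nondegenerate Morse point, so A_1.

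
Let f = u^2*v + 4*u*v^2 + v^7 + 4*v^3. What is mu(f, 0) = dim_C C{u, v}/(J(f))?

8

The Hessian of f at 0 is [[0, 0], [0, 0]] with rank 0, so corank 2. A Groebner basis of the Jacobian ideal J(f) in C{u,v} is {u^2/7 + v^6 - 4*v^2/7, u^3 + 8*v^3, u*v + 2*v^2}; counting standard monomials gives mu = 8. Corank 2; j^3 = v*(u + 2*v)^2 has shape L^2 M (L != M), so D-series; mu = 8 gives D_8.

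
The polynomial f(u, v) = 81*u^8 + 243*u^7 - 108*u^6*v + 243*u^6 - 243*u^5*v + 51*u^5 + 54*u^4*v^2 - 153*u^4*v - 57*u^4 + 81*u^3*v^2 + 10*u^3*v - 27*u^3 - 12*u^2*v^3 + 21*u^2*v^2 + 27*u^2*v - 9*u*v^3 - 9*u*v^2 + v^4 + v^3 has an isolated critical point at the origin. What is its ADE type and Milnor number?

The Hessian of f at 0 is [[0, 0], [0, 0]] with rank 0, so corank 2. A Groebner basis of the Jacobian ideal J(f) in C{u,v} is {-19683*u^2/374 + 6561*u*v/187 + v^4 - 27*v^3/374 - 2187*v^2/374, u^3 + 432*u^2/187 - 288*u*v/187 - 19*v^3/561 + 48*v^2/187, u^2*v + 1701*u^2/374 - 567*u*v/187 - 353*v^3/3366 + 189*v^2/374, 2511*u^2/374 + u*v^2 - 837*u*v/187 - 1091*v^3/3366 + 279*v^2/374}; counting standard monomials gives mu = 7. Corank 2; j^3 = -(3*u - v)^3 is a perfect cube, so E-series; the 4-jet and mu = 7 give E_7.

Type E7, Milnor number mu = 7.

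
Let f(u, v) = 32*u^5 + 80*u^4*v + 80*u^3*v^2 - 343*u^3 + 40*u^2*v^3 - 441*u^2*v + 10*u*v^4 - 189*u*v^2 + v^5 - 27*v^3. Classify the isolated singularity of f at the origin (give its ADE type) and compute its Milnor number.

The Hessian of f at 0 is [[0, 0], [0, 0]] with rank 0, so corank 2. A Groebner basis of the Jacobian ideal J(f) in C{u,v} is {v^5, u*v^3 + 25*v^4/56, u^2 + 6*u*v/7 + 9*v^2/49}; counting standard monomials gives mu = 8. Corank 2; j^3 = -(7*u + 3*v)^3 is a perfect cube, so E-series; the 5-jet and mu = 8 give E_8.

Type E_8, Milnor number mu = 8.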